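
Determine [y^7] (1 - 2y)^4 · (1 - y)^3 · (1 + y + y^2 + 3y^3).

(1 - 2y)^4 has coefficients 1,-8,24,-32,16 for degrees 0…4.
(1 - y)^3 has coefficients 1,-3,3,-1,0,0,0,0 for degrees 0…7.
Finally multiplying by (1 + y + y^2 + 3y^3), the product of all factors after the first has coefficients 1,-2,1,2,-7,8,-3,0 for degrees 0…7.
[y^7] = 1·0 − 8·(-3) + 24·8 − 32·(-7) + 16·2 = 472.

472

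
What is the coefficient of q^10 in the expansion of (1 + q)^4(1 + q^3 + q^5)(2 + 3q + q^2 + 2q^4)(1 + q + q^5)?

(1 + q)^4 has coefficients 1,4,6,4,1 for degrees 0…4.
(1 + q^3 + q^5) has coefficients 1,0,0,1,0,1,0,0,0,0,0 for degrees 0…10.
Multiplying by (2 + 3q + q^2 + 2q^4) gives running coefficients 2,3,1,2,5,3,3,3,0,2,0 for degrees 0…10.
Finally multiplying by (1 + q + q^5), the product of all factors after the first has coefficients 2,5,4,3,7,10,9,7,5,7,5 for degrees 0…10.
[q^10] = 1·5 + 4·7 + 6·5 + 4·7 + 1·9 = 100.

100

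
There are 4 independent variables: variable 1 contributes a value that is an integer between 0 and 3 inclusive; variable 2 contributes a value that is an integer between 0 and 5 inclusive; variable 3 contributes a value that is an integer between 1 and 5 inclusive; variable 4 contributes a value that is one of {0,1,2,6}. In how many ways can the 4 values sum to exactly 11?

The generating function for the choices is (1 + z + z^2 + z^3)·(1 + z + z^2 + z^3 + z^4 + z^5)·(z + z^2 + z^3 + z^4 + z^5)·(1 + z + z^2 + z^6); the count is [z^11].
(1 + z + z^2 + z^3) has coefficients 1,1,1,1 for degrees 0…3.
(1 + z + z^2 + z^3 + z^4 + z^5) has coefficients 1,1,1,1,1,1,0,0,0,0,0,0 for degrees 0…11.
Multiplying by (z + z^2 + z^3 + z^4 + z^5) gives running coefficients 0,1,2,3,4,5,5,4,3,2,1,0 for degrees 0…11.
Finally multiplying by (1 + z + z^2 + z^6), the product of all factors after the first has coefficients 0,1,3,6,9,12,14,15,14,12,10,8 for degrees 0…11.
[z^11] = 1·8 + 1·10 + 1·12 + 1·14 = 44.

44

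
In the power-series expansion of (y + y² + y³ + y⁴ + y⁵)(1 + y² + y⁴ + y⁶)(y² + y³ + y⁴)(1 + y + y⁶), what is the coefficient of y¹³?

(y + y² + y³ + y⁴ + y⁵) has coefficients 0,1,1,1,1,1 for degrees 0…5.
(1 + y² + y⁴ + y⁶) has coefficients 1,0,1,0,1,0,1,0,0,0,0,0,0,0 for degrees 0…13.
Multiplying by (y² + y³ + y⁴) gives running coefficients 0,0,1,1,2,1,2,1,2,1,1,0,0,0 for degrees 0…13.
Finally multiplying by (1 + y + y⁶), the product of all factors after the first has coefficients 0,0,1,2,3,3,3,3,4,4,4,2,2,1 for degrees 0…13.
[y¹³] = 1·2 + 1·2 + 1·4 + 1·4 + 1·4 = 16.

16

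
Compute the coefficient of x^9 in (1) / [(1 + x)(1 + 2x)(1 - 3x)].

The denominator gives the recurrence a_n = 7a_(n−2) + 6a_(n−3) for n ≥ 3; the numerator fixes a_0 = 1, a_1 = 0, a_2 = 7.
Iterating: 1, 0, 7, 6, 49, 84, 379, 882, 3157, 8448, so a_9 = 8448.

8448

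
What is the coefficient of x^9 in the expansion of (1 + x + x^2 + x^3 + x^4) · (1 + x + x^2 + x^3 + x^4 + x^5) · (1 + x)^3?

20

(1 + x + x^2 + x^3 + x^4) has coefficients 1,1,1,1,1 for degrees 0…4.
(1 + x + x^2 + x^3 + x^4 + x^5) has coefficients 1,1,1,1,1,1,0,0,0,0 for degrees 0…9.
Finally multiplying by (1 + x)^3, the product of all factors after the first has coefficients 1,4,7,8,8,8,7,4,1,0 for degrees 0…9.
[x^9] = 1·0 + 1·1 + 1·4 + 1·7 + 1·8 = 20.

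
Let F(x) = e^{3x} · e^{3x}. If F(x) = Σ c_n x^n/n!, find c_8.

The EGF product rule gives c_8 = Σ_{k_1+k_2=8} C(8; k_1,k_2) · ∏ g_i(k_i), where e^{3x} gives (3)^k; e^{3x} gives (3)^k.
g_1(k) for k = 0…8: 1, 3, 9, 27, 81, 243, 729, 2187, 6561.
g_2(k) for k = 0…8: 1, 3, 9, 27, 81, 243, 729, 2187, 6561.
c_8 = Σ_k C(8,k)·g_1(k)·g_2(8−k) = 1·1·6561 + 8·3·2187 + 28·9·729 + 56·27·243 + 70·81·81 + 56·243·27 + 28·729·9 + 8·2187·3 + 1·6561·1 = 6561 + 52488 + 183708 + 367416 + 459270 + 367416 + 183708 + 52488 + 6561 = 1679616.

1679616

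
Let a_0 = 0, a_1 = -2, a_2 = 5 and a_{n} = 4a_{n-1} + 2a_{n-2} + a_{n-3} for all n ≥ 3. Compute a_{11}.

The ordinary generating function has denominator 1 - 4z - 2z^2 - z^3.
Iterating the recurrence: a_0,…,a_{11} = 0, -2, 5, 16, 72, 325, 1460, 6562, 29493, 132556, 595772, 2677693.

2677693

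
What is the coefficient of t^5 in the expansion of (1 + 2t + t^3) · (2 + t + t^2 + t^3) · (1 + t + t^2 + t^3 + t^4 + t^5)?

19

(1 + 2t + t^3) has coefficients 1,2,0,1 for degrees 0…3.
(2 + t + t^2 + t^3) has coefficients 2,1,1,1,0,0 for degrees 0…5.
Finally multiplying by (1 + t + t^2 + t^3 + t^4 + t^5), the product of all factors after the first has coefficients 2,3,4,5,5,5 for degrees 0…5.
[t^5] = 1·5 + 2·5 + 1·4 = 19.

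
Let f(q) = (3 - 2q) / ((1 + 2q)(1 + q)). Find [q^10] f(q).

8187

The denominator gives the recurrence a_n = −3a_(n−1) − 2a_(n−2) for n ≥ 3; the numerator fixes a_0 = 3, a_1 = -11, a_2 = 27.
Iterating: 3, -11, 27, -59, 123, -251, 507, -1019, 2043, -4091, 8187, so a_10 = 8187.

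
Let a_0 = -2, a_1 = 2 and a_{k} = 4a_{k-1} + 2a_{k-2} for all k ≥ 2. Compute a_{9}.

153632

The ordinary generating function has denominator 1 - 4t - 2t^2.
Iterating the recurrence: a_0,…,a_{9} = -2, 2, 4, 20, 88, 392, 1744, 7760, 34528, 153632.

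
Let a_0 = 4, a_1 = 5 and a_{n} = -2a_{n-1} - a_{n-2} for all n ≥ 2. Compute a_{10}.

-86

The ordinary generating function has denominator 1 + 2t + t^2.
Iterating the recurrence: a_0,…,a_{10} = 4, 5, -14, 23, -32, 41, -50, 59, -68, 77, -86.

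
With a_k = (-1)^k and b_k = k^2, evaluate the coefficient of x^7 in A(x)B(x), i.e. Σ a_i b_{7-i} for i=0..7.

Write out a_i and b_{7-i} for i = 0,…,7 and sum the products.
Σ = 1·49 − 1·36 + 1·25 − 1·16 + 1·9 − 1·4 + 1·1 − 1·0 = 28.

28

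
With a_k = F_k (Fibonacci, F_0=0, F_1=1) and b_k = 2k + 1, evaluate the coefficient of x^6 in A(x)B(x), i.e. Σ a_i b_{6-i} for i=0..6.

This is [x^6] in the product of the two ordinary generating functions.
Σ = 0·13 + 1·11 + 1·9 + 2·7 + 3·5 + 5·3 + 8·1 = 72.

72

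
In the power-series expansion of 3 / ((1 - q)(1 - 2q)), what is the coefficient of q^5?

189

Partial fractions give a closed form: a_n = (-3)·1^n + (6)·2^n.
At n = 5: a_5 = 189.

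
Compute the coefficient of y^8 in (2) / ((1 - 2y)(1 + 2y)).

512

Partial fractions give a closed form: a_n = (1)·2^n + (1)·(-2)^n.
At n = 8: a_8 = 512.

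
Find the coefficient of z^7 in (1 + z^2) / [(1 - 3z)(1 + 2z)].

The denominator gives the recurrence a_n = a_(n−1) + 6a_(n−2) for n ≥ 3; the numerator fixes a_0 = 1, a_1 = 1, a_2 = 8.
Iterating: 1, 1, 8, 14, 62, 146, 518, 1394, so a_7 = 1394.

1394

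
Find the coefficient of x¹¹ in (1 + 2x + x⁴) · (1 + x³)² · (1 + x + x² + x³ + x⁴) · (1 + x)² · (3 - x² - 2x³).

-55

(1 + 2x + x⁴) has coefficients 1,2,0,0,1 for degrees 0…4.
(1 + x³)² has coefficients 1,0,0,2,0,0,1,0,0,0,0,0 for degrees 0…11.
Multiplying by (1 + x + x² + x³ + x⁴) gives running coefficients 1,1,1,3,3,2,3,3,1,1,1,0 for degrees 0…11.
Multiplying by (1 + x)² gives running coefficients 1,3,4,6,10,11,10,11,10,6,4,3 for degrees 0…11.
Finally multiplying by (3 - x² - 2x³), the product of all factors after the first has coefficients 3,9,11,13,20,19,8,2,-2,-13,-20,-17 for degrees 0…11.
[x¹¹] = 1·(-17) + 2·(-20) + 1·2 = -55.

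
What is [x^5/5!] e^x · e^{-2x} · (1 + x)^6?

-151

The EGF product rule gives c_5 = Σ_{k_1+k_2+k_3=5} C(5; k_1,k_2,k_3) · ∏ g_i(k_i), where e^x gives (1)^k; e^{-2x} gives (-2)^k; (1+x)^6 gives the falling factorial (6)_k.
g_1(k) for k = 0…5: 1, 1, 1, 1, 1, 1.
g_2(k) for k = 0…5: 1, -2, 4, -8, 16, -32.
g_3(k) for k = 0…5: 1, 6, 30, 120, 360, 720.
First combine the last two factors: h(k) = Σ_j C(k,j)·g_2(j)·g_3(k−j) for k = 0…5: 1, 4, 10, 4, -56, -32.
c_5 = Σ_k C(5,k)·g_1(k)·h(5−k) = 1·1·(-32) + 5·1·(-56) + 10·1·4 + 10·1·10 + 5·1·4 + 1·1·1 = −32 − 280 + 40 + 100 + 20 + 1 = -151.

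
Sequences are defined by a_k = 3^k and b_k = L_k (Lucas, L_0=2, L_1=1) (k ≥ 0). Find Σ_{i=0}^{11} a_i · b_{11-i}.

531208

This is [x^11] in the product of the two ordinary generating functions.
Σ = 1·199 + 3·123 + 9·76 + 27·47 + 81·29 + 243·18 + 729·11 + 2187·7 + 6561·4 + 19683·3 + 59049·1 + 177147·2 = 531208.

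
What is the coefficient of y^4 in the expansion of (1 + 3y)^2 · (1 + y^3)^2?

12

(1 + 3y)^2 has coefficients 1,6,9 for degrees 0…2.
(1 + y^3)^2 has coefficients 1,0,0,2,0 for degrees 0…4.
[y^4] = 1·0 + 6·2 + 9·0 = 12.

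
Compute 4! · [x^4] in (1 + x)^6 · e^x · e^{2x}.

The EGF product rule gives c_4 = Σ_{k_1+k_2+k_3=4} C(4; k_1,k_2,k_3) · ∏ g_i(k_i), where (1+x)^6 gives the falling factorial (6)_k; e^x gives (1)^k; e^{2x} gives (2)^k.
g_1(k) for k = 0…4: 1, 6, 30, 120, 360.
g_2(k) for k = 0…4: 1, 1, 1, 1, 1.
g_3(k) for k = 0…4: 1, 2, 4, 8, 16.
First combine the last two factors: h(k) = Σ_j C(k,j)·g_2(j)·g_3(k−j) for k = 0…4: 1, 3, 9, 27, 81.
c_4 = Σ_k C(4,k)·g_1(k)·h(4−k) = 1·1·81 + 4·6·27 + 6·30·9 + 4·120·3 + 1·360·1 = 81 + 648 + 1620 + 1440 + 360 = 4149.

4149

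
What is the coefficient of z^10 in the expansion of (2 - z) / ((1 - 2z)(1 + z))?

1025

The denominator gives the recurrence a_n = a_(n−1) + 2a_(n−2) for n ≥ 3; the numerator fixes a_0 = 2, a_1 = 1, a_2 = 5.
Iterating: 2, 1, 5, 7, 17, 31, 65, 127, 257, 511, 1025, so a_10 = 1025.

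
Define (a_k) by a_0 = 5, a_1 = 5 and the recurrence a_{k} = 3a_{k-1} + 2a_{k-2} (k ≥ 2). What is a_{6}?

3865

The ordinary generating function has denominator 1 - 3q - 2q^2.
Iterating the recurrence: a_0,…,a_{6} = 5, 5, 25, 85, 305, 1085, 3865.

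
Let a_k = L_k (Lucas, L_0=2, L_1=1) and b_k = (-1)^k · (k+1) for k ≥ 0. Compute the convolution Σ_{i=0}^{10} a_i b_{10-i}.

The convolution is the x^10 coefficient of A(x)B(x).
Σ = 2·11 + 1·(-10) + 3·9 + 4·(-8) + 7·7 + 11·(-6) + 18·5 + 29·(-4) + 47·3 + 76·(-2) + 123·1 = 76.

76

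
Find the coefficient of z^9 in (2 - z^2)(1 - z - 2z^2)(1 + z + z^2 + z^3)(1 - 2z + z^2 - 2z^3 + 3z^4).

(2 - z^2) has coefficients 2,0,-1 for degrees 0…2.
(1 - z - 2z^2) has coefficients 1,-1,-2,0,0,0,0,0,0,0 for degrees 0…9.
Multiplying by (1 + z + z^2 + z^3) gives running coefficients 1,0,-2,-2,-3,-2,0,0,0,0 for degrees 0…9.
Finally multiplying by (1 - 2z + z^2 - 2z^3 + 3z^4), the product of all factors after the first has coefficients 1,-2,-1,0,2,6,-1,-2,-5,-6 for degrees 0…9.
[z^9] = 2·(-6) − 1·(-2) = -10.

-10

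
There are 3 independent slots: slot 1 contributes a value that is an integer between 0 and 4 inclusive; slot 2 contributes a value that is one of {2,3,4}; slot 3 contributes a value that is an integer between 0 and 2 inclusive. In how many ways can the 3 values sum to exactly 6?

The generating function for the choices is (1 + q + q^2 + q^3 + q^4)·(q^2 + q^3 + q^4)·(1 + q + q^2); the count is [q^6].
(1 + q + q^2 + q^3 + q^4) has coefficients 1,1,1,1,1 for degrees 0…4.
(q^2 + q^3 + q^4) has coefficients 0,0,1,1,1,0,0 for degrees 0…6.
Finally multiplying by (1 + q + q^2), the product of all factors after the first has coefficients 0,0,1,2,3,2,1 for degrees 0…6.
[q^6] = 1·1 + 1·2 + 1·3 + 1·2 + 1·1 = 9.

9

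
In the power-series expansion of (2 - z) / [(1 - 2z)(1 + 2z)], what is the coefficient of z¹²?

8192

Partial fractions give a closed form: a_n = (3/4)·2^n + (5/4)·(-2)^n.
At n = 12: a_12 = 8192.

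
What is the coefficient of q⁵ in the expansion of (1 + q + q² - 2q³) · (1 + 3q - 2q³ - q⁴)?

-3

(1 + q + q² - 2q³) has coefficients 1,1,1,-2 for degrees 0…3.
(1 + 3q - 2q³ - q⁴) has coefficients 1,3,0,-2,-1,0 for degrees 0…5.
[q⁵] = 1·0 + 1·(-1) + 1·(-2) − 2·0 = -3.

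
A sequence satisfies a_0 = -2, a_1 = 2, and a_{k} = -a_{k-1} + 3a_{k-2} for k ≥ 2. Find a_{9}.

The ordinary generating function has denominator 1 + z - 3z^2.
Iterating the recurrence: a_0,…,a_{9} = -2, 2, -8, 14, -38, 80, -194, 434, -1016, 2318.

2318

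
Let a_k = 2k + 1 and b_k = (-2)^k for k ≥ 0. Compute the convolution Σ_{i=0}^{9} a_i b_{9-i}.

-107

The convolution is the x^9 coefficient of A(x)B(x).
Σ = 1·(-512) + 3·256 + 5·(-128) + 7·64 + 9·(-32) + 11·16 + 13·(-8) + 15·4 + 17·(-2) + 19·1 = -107.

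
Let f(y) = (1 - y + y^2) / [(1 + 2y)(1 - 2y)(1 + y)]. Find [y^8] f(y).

Partial fractions give a closed form: a_n = (7/4)·(-2)^n + (1/4)·2^n + (-1)·(-1)^n.
At n = 8: a_8 = 511.

511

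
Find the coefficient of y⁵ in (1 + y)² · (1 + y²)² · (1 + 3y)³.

218

(1 + y)² has coefficients 1,2,1 for degrees 0…2.
(1 + y²)² has coefficients 1,0,2,0,1,0 for degrees 0…5.
Finally multiplying by (1 + 3y)³, the product of all factors after the first has coefficients 1,9,29,45,55,63 for degrees 0…5.
[y⁵] = 1·63 + 2·55 + 1·45 = 218.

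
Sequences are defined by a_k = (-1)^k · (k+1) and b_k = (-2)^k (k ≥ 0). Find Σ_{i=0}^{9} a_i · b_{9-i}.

-2036

The convolution is the x^9 coefficient of A(x)B(x).
Σ = 1·(-512) − 2·256 + 3·(-128) − 4·64 + 5·(-32) − 6·16 + 7·(-8) − 8·4 + 9·(-2) − 10·1 = -2036.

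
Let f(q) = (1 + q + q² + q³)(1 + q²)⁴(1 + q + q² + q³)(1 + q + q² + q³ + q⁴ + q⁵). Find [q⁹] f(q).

191

(1 + q + q² + q³) has coefficients 1,1,1,1 for degrees 0…3.
(1 + q²)⁴ has coefficients 1,0,4,0,6,0,4,0,1,0 for degrees 0…9.
Multiplying by (1 + q + q² + q³) gives running coefficients 1,1,5,5,10,10,10,10,5,5 for degrees 0…9.
Finally multiplying by (1 + q + q² + q³ + q⁴ + q⁵), the product of all factors after the first has coefficients 1,2,7,12,22,32,41,50,50,50 for degrees 0…9.
[q⁹] = 1·50 + 1·50 + 1·50 + 1·41 = 191.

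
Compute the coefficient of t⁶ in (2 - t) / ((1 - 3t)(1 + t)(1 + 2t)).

Partial fractions give a closed form: a_n = (3/4)·3^n + (-3/4)·(-1)^n + (2)·(-2)^n.
At n = 6: a_6 = 674.

674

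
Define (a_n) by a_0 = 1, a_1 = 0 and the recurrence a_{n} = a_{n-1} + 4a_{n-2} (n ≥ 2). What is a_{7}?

The ordinary generating function has denominator 1 - z - 4z^2.
Iterating the recurrence: a_0,…,a_{7} = 1, 0, 4, 4, 20, 36, 116, 260.

260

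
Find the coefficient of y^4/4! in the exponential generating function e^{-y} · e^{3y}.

16

The EGF product rule gives c_4 = Σ_{k_1+k_2=4} C(4; k_1,k_2) · ∏ g_i(k_i), where e^{-y} gives (-1)^k; e^{3y} gives (3)^k.
g_1(k) for k = 0…4: 1, -1, 1, -1, 1.
g_2(k) for k = 0…4: 1, 3, 9, 27, 81.
c_4 = Σ_k C(4,k)·g_1(k)·g_2(4−k) = 1·1·81 + 4·(-1)·27 + 6·1·9 + 4·(-1)·3 + 1·1·1 = 81 − 108 + 54 − 12 + 1 = 16.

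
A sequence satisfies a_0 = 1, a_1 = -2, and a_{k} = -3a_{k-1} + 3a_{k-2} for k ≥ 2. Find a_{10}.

373734

The ordinary generating function has denominator 1 + 3t - 3t^2.
Iterating the recurrence: a_0,…,a_{10} = 1, -2, 9, -33, 126, -477, 1809, -6858, 26001, -98577, 373734.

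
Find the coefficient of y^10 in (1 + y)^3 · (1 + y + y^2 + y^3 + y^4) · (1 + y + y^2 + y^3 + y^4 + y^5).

(1 + y)^3 has coefficients 1,3,3,1 for degrees 0…3.
(1 + y + y^2 + y^3 + y^4) has coefficients 1,1,1,1,1,0,0,0,0,0,0 for degrees 0…10.
Finally multiplying by (1 + y + y^2 + y^3 + y^4 + y^5), the product of all factors after the first has coefficients 1,2,3,4,5,5,4,3,2,1,0 for degrees 0…10.
[y^10] = 1·0 + 3·1 + 3·2 + 1·3 = 12.

12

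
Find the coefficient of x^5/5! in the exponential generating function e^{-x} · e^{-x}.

-32

The EGF product rule gives c_5 = Σ_{k_1+k_2=5} C(5; k_1,k_2) · ∏ g_i(k_i), where e^{-x} gives (-1)^k; e^{-x} gives (-1)^k.
g_1(k) for k = 0…5: 1, -1, 1, -1, 1, -1.
g_2(k) for k = 0…5: 1, -1, 1, -1, 1, -1.
c_5 = Σ_k C(5,k)·g_1(k)·g_2(5−k) = 1·1·(-1) + 5·(-1)·1 + 10·1·(-1) + 10·(-1)·1 + 5·1·(-1) + 1·(-1)·1 = −1 − 5 − 10 − 10 − 5 − 1 = -32.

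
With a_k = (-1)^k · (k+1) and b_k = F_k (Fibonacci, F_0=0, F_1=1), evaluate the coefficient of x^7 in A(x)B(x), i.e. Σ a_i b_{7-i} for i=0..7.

The convolution is the t^7 coefficient of A(t)B(t).
Σ = 1·13 − 2·8 + 3·5 − 4·3 + 5·2 − 6·1 + 7·1 − 8·0 = 11.

11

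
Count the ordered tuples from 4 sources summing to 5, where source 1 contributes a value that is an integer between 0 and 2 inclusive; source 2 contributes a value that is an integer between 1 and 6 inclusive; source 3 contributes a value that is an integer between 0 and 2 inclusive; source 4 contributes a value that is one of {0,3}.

12

The generating function for the choices is (1 + z + z²)·(z + z² + z³ + z⁴ + z⁵ + z⁶)·(1 + z + z²)·(1 + z³); the count is [z⁵].
(1 + z + z²) has coefficients 1,1,1 for degrees 0…2.
(z + z² + z³ + z⁴ + z⁵ + z⁶) has coefficients 0,1,1,1,1,1 for degrees 0…5.
Multiplying by (1 + z + z²) gives running coefficients 0,1,2,3,3,3 for degrees 0…5.
Finally multiplying by (1 + z³), the product of all factors after the first has coefficients 0,1,2,3,4,5 for degrees 0…5.
[z⁵] = 1·5 + 1·4 + 1·3 = 12.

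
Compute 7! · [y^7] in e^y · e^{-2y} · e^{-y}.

The EGF product rule gives c_7 = Σ_{k_1+k_2+k_3=7} C(7; k_1,k_2,k_3) · ∏ g_i(k_i), where e^y gives (1)^k; e^{-2y} gives (-2)^k; e^{-y} gives (-1)^k.
g_1(k) for k = 0…7: 1, 1, 1, 1, 1, 1, 1, 1.
g_2(k) for k = 0…7: 1, -2, 4, -8, 16, -32, 64, -128.
g_3(k) for k = 0…7: 1, -1, 1, -1, 1, -1, 1, -1.
First combine the last two factors: h(k) = Σ_j C(k,j)·g_2(j)·g_3(k−j) for k = 0…7: 1, -3, 9, -27, 81, -243, 729, -2187.
c_7 = Σ_k C(7,k)·g_1(k)·h(7−k) = 1·1·(-2187) + 7·1·729 + 21·1·(-243) + 35·1·81 + 35·1·(-27) + 21·1·9 + 7·1·(-3) + 1·1·1 = −2187 + 5103 − 5103 + 2835 − 945 + 189 − 21 + 1 = -128.

-128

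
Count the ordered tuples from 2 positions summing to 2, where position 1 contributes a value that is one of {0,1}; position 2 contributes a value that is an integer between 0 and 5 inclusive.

2

The generating function for the choices is (1 + z)·(1 + z + z² + z³ + z⁴ + z⁵); the count is [z²].
(1 + z) has coefficients 1,1 for degrees 0…1.
(1 + z + z² + z³ + z⁴ + z⁵) has coefficients 1,1,1 for degrees 0…2.
[z²] = 1·1 + 1·1 = 2.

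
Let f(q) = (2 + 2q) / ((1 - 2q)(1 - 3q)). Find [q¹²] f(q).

Partial fractions give a closed form: a_n = (-6)·2^n + (8)·3^n.
At n = 12: a_12 = 4226952.

4226952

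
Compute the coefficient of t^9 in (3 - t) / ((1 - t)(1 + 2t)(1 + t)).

-2387

Partial fractions give a closed form: a_n = (1/3)·1^n + (14/3)·(-2)^n + (-2)·(-1)^n.
At n = 9: a_9 = -2387.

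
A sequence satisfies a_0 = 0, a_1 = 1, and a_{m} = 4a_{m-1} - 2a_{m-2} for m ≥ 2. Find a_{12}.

887040

The ordinary generating function has denominator 1 - 4t + 2t^2.
Iterating the recurrence: a_0,…,a_{12} = 0, 1, 4, 14, 48, 164, 560, 1912, 6528, 22288, 76096, 259808, 887040.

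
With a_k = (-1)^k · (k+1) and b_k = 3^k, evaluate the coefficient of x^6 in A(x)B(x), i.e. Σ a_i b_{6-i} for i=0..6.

412

Write out a_i and b_{6-i} for i = 0,…,6 and sum the products.
Σ = 1·729 − 2·243 + 3·81 − 4·27 + 5·9 − 6·3 + 7·1 = 412.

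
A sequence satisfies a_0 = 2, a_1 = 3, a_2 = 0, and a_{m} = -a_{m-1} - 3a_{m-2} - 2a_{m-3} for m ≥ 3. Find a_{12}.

1077

The ordinary generating function has denominator 1 + x + 3x^2 + 2x^3.
Iterating the recurrence: a_0,…,a_{12} = 2, 3, 0, -13, 7, 32, -27, -83, 100, 203, -337, -472, 1077.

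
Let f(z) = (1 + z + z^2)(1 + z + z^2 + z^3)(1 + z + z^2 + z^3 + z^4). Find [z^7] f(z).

6

(1 + z + z^2) has coefficients 1,1,1 for degrees 0…2.
(1 + z + z^2 + z^3) has coefficients 1,1,1,1,0,0,0,0 for degrees 0…7.
Finally multiplying by (1 + z + z^2 + z^3 + z^4), the product of all factors after the first has coefficients 1,2,3,4,4,3,2,1 for degrees 0…7.
[z^7] = 1·1 + 1·2 + 1·3 = 6.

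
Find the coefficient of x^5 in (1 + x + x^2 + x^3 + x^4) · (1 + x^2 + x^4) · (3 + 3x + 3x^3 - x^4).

20

(1 + x + x^2 + x^3 + x^4) has coefficients 1,1,1,1,1 for degrees 0…4.
(1 + x^2 + x^4) has coefficients 1,0,1,0,1,0 for degrees 0…5.
Finally multiplying by (3 + 3x + 3x^3 - x^4), the product of all factors after the first has coefficients 3,3,3,6,2,6 for degrees 0…5.
[x^5] = 1·6 + 1·2 + 1·6 + 1·3 + 1·3 = 20.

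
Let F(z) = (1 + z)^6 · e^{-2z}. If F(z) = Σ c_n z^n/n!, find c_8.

The EGF product rule gives c_8 = Σ_{k_1+k_2=8} C(8; k_1,k_2) · ∏ g_i(k_i), where (1+z)^6 gives the falling factorial (6)_k; e^{-2z} gives (-2)^k.
g_1(k) for k = 0…8: 1, 6, 30, 120, 360, 720, 720, 0, 0.
g_2(k) for k = 0…8: 1, -2, 4, -8, 16, -32, 64, -128, 256.
c_8 = Σ_k C(8,k)·g_1(k)·g_2(8−k) = 1·1·256 + 8·6·(-128) + 28·30·64 + 56·120·(-32) + 70·360·16 + 56·720·(-8) + 28·720·4 = 256 − 6144 + 53760 − 215040 + 403200 − 322560 + 80640 = -5888.

-5888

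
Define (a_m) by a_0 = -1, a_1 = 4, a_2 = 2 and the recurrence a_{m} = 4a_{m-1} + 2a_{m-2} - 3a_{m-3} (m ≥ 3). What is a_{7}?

The ordinary generating function has denominator 1 - 4q - 2q^2 + 3q^3.
Iterating the recurrence: a_0,…,a_{7} = -1, 4, 2, 19, 68, 304, 1295, 5584.

5584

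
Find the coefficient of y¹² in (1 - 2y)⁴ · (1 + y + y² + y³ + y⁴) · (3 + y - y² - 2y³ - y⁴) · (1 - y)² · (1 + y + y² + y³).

(1 - 2y)⁴ has coefficients 1,-8,24,-32,16 for degrees 0…4.
(1 + y + y² + y³ + y⁴) has coefficients 1,1,1,1,1,0,0,0,0,0,0,0,0 for degrees 0…12.
Multiplying by (3 + y - y² - 2y³ - y⁴) gives running coefficients 3,4,3,1,0,-3,-4,-3,-1,0,0,0,0 for degrees 0…12.
Multiplying by (1 - y)² gives running coefficients 3,-2,-2,-1,1,-2,2,2,1,-1,-1,0,0 for degrees 0…12.
Finally multiplying by (1 + y + y² + y³), the product of all factors after the first has coefficients 3,1,-1,-2,-4,-4,0,3,3,4,1,-1,-2 for degrees 0…12.
[y¹²] = 1·(-2) − 8·(-1) + 24·1 − 32·4 + 16·3 = -50.

-50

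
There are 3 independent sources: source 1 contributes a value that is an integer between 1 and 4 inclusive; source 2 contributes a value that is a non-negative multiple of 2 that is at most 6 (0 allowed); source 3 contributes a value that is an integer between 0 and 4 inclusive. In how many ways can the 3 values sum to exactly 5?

The generating function for the choices is (q + q² + q³ + q⁴)·(1 + q² + q⁴ + q⁶)·(1 + q + q² + q³ + q⁴); the count is [q⁵].
(q + q² + q³ + q⁴) has coefficients 0,1,1,1,1 for degrees 0…4.
(1 + q² + q⁴ + q⁶) has coefficients 1,0,1,0,1,0 for degrees 0…5.
Finally multiplying by (1 + q + q² + q³ + q⁴), the product of all factors after the first has coefficients 1,1,2,2,3,2 for degrees 0…5.
[q⁵] = 1·3 + 1·2 + 1·2 + 1·1 = 8.

8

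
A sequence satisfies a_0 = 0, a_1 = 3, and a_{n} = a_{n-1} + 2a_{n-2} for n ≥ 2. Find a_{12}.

4095

The ordinary generating function has denominator 1 - q - 2q^2.
Iterating the recurrence: a_0,…,a_{12} = 0, 3, 3, 9, 15, 33, 63, 129, 255, 513, 1023, 2049, 4095.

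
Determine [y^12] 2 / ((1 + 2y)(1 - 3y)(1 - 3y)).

The denominator gives the recurrence a_n = 4a_(n−1) + 3a_(n−2) − 18a_(n−3) for n ≥ 3; the numerator fixes a_0 = 2, a_1 = 8, a_2 = 38.
Iterating: 2, 8, 38, 140, 530, 1856, 6494, 22004, 74090, 245480, 808118, 2635292, 8546882, so a_12 = 8546882.

8546882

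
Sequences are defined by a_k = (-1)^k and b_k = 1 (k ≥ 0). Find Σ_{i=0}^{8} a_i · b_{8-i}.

The convolution is the t^8 coefficient of A(t)B(t).
Σ = 1·1 − 1·1 + 1·1 − 1·1 + 1·1 − 1·1 + 1·1 − 1·1 + 1·1 = 1.

1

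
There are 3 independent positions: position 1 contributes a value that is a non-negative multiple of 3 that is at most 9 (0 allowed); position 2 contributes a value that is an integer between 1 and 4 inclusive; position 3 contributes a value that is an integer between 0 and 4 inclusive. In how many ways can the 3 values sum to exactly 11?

7

The generating function for the choices is (1 + z^3 + z^6 + z^9)·(z + z^2 + z^3 + z^4)·(1 + z + z^2 + z^3 + z^4); the count is [z^11].
(1 + z^3 + z^6 + z^9) has coefficients 1,0,0,1,0,0,1,0,0,1 for degrees 0…9.
(z + z^2 + z^3 + z^4) has coefficients 0,1,1,1,1,0,0,0,0,0,0,0 for degrees 0…11.
Finally multiplying by (1 + z + z^2 + z^3 + z^4), the product of all factors after the first has coefficients 0,1,2,3,4,4,3,2,1,0,0,0 for degrees 0…11.
[z^11] = 1·0 + 1·1 + 1·4 + 1·2 = 7.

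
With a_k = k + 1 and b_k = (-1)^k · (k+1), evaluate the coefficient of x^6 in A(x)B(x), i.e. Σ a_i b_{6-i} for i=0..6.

4

The convolution is the x^6 coefficient of A(x)B(x).
Σ = 1·7 + 2·(-6) + 3·5 + 4·(-4) + 5·3 + 6·(-2) + 7·1 = 4.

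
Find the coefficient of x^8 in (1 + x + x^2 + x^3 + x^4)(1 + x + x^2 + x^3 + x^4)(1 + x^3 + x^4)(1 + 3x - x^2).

33

(1 + x + x^2 + x^3 + x^4) has coefficients 1,1,1,1,1 for degrees 0…4.
(1 + x + x^2 + x^3 + x^4) has coefficients 1,1,1,1,1,0,0,0,0 for degrees 0…8.
Multiplying by (1 + x^3 + x^4) gives running coefficients 1,1,1,2,3,2,2,2,1 for degrees 0…8.
Finally multiplying by (1 + 3x - x^2), the product of all factors after the first has coefficients 1,4,3,4,8,9,5,6,5 for degrees 0…8.
[x^8] = 1·5 + 1·6 + 1·5 + 1·9 + 1·8 = 33.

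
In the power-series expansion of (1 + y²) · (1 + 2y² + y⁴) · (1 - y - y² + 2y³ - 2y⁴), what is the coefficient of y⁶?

(1 + y²) has coefficients 1,0,1 for degrees 0…2.
(1 + 2y² + y⁴) has coefficients 1,0,2,0,1,0,0 for degrees 0…6.
Finally multiplying by (1 - y - y² + 2y³ - 2y⁴), the product of all factors after the first has coefficients 1,-1,1,0,-3,3,-5 for degrees 0…6.
[y⁶] = 1·(-5) + 1·(-3) = -8.

-8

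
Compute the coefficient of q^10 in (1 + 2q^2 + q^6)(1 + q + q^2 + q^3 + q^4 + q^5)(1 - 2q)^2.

(1 + 2q^2 + q^6) has coefficients 1,0,2,0,0,0,1 for degrees 0…6.
(1 + q + q^2 + q^3 + q^4 + q^5) has coefficients 1,1,1,1,1,1,0,0,0,0,0 for degrees 0…10.
Finally multiplying by (1 - 2q)^2, the product of all factors after the first has coefficients 1,-3,1,1,1,1,0,4,0,0,0 for degrees 0…10.
[q^10] = 1·0 + 2·0 + 1·1 = 1.

1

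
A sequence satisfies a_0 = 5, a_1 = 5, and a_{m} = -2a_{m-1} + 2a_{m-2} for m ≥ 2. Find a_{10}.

The ordinary generating function has denominator 1 + 2x - 2x^2.
Iterating the recurrence: a_0,…,a_{10} = 5, 5, 0, 10, -20, 60, -160, 440, -1200, 3280, -8960.

-8960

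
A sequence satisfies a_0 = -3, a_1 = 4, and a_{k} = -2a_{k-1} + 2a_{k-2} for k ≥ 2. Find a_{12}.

-309312

The ordinary generating function has denominator 1 + 2t - 2t^2.
Iterating the recurrence: a_0,…,a_{12} = -3, 4, -14, 36, -100, 272, -744, 2032, -5552, 15168, -41440, 113216, -309312.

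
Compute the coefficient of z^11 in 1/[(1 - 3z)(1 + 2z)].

105469

Partial fractions give a closed form: a_n = (3/5)·3^n + (2/5)·(-2)^n.
At n = 11: a_11 = 105469.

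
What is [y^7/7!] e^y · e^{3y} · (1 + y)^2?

116736

The EGF product rule gives c_7 = Σ_{k_1+k_2+k_3=7} C(7; k_1,k_2,k_3) · ∏ g_i(k_i), where e^y gives (1)^k; e^{3y} gives (3)^k; (1+y)^2 gives the falling factorial (2)_k.
g_1(k) for k = 0…7: 1, 1, 1, 1, 1, 1, 1, 1.
g_2(k) for k = 0…7: 1, 3, 9, 27, 81, 243, 729, 2187.
g_3(k) for k = 0…7: 1, 2, 2, 0, 0, 0, 0, 0.
First combine the last two factors: h(k) = Σ_j C(k,j)·g_2(j)·g_3(k−j) for k = 0…7: 1, 5, 23, 99, 405, 1593, 6075, 22599.
c_7 = Σ_k C(7,k)·g_1(k)·h(7−k) = 1·1·22599 + 7·1·6075 + 21·1·1593 + 35·1·405 + 35·1·99 + 21·1·23 + 7·1·5 + 1·1·1 = 22599 + 42525 + 33453 + 14175 + 3465 + 483 + 35 + 1 = 116736.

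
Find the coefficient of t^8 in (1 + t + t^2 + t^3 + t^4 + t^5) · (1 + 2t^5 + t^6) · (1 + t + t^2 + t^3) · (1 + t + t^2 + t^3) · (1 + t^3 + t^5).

(1 + t + t^2 + t^3 + t^4 + t^5) has coefficients 1,1,1,1,1,1 for degrees 0…5.
(1 + 2t^5 + t^6) has coefficients 1,0,0,0,0,2,1,0,0 for degrees 0…8.
Multiplying by (1 + t + t^2 + t^3) gives running coefficients 1,1,1,1,0,2,3,3,3 for degrees 0…8.
Multiplying by (1 + t + t^2 + t^3) gives running coefficients 1,2,3,4,3,4,6,8,11 for degrees 0…8.
Finally multiplying by (1 + t^3 + t^5), the product of all factors after the first has coefficients 1,2,3,5,5,8,12,14,19 for degrees 0…8.
[t^8] = 1·19 + 1·14 + 1·12 + 1·8 + 1·5 + 1·5 = 63.

63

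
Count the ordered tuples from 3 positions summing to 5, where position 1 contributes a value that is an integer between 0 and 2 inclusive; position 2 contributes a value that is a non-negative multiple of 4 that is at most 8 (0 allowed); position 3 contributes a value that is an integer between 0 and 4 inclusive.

4

The generating function for the choices is (1 + t + t²)·(1 + t⁴ + t⁸)·(1 + t + t² + t³ + t⁴); the count is [t⁵].
(1 + t + t²) has coefficients 1,1,1 for degrees 0…2.
(1 + t⁴ + t⁸) has coefficients 1,0,0,0,1,0 for degrees 0…5.
Finally multiplying by (1 + t + t² + t³ + t⁴), the product of all factors after the first has coefficients 1,1,1,1,2,1 for degrees 0…5.
[t⁵] = 1·1 + 1·2 + 1·1 = 4.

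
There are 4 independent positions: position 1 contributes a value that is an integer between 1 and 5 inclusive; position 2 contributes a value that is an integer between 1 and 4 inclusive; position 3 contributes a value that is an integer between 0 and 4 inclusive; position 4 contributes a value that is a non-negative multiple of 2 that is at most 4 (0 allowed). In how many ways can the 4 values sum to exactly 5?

13

The generating function for the choices is (y + y² + y³ + y⁴ + y⁵)·(y + y² + y³ + y⁴)·(1 + y + y² + y³ + y⁴)·(1 + y² + y⁴); the count is [y⁵].
(y + y² + y³ + y⁴ + y⁵) has coefficients 0,1,1,1,1,1 for degrees 0…5.
(y + y² + y³ + y⁴) has coefficients 0,1,1,1,1,0 for degrees 0…5.
Multiplying by (1 + y + y² + y³ + y⁴) gives running coefficients 0,1,2,3,4,4 for degrees 0…5.
Finally multiplying by (1 + y² + y⁴), the product of all factors after the first has coefficients 0,1,2,4,6,8 for degrees 0…5.
[y⁵] = 1·6 + 1·4 + 1·2 + 1·1 + 1·0 = 13.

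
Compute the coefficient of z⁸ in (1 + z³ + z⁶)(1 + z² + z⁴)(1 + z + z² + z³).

4

(1 + z³ + z⁶) has coefficients 1,0,0,1,0,0,1 for degrees 0…6.
(1 + z² + z⁴) has coefficients 1,0,1,0,1,0,0,0,0 for degrees 0…8.
Finally multiplying by (1 + z + z² + z³), the product of all factors after the first has coefficients 1,1,2,2,2,2,1,1,0 for degrees 0…8.
[z⁸] = 1·0 + 1·2 + 1·2 = 4.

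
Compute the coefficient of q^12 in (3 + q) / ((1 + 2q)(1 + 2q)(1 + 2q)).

The denominator gives the recurrence a_n = −6a_(n−1) − 12a_(n−2) − 8a_(n−3) for n ≥ 3; the numerator fixes a_0 = 3, a_1 = -17, a_2 = 66.
Iterating: 3, -17, 66, -216, 640, -1776, 4704, -12032, 29952, -72960, 174592, -411648, 958464, so a_12 = 958464.

958464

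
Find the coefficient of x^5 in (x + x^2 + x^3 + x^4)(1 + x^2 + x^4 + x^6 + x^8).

(x + x^2 + x^3 + x^4) has coefficients 0,1,1,1,1 for degrees 0…4.
(1 + x^2 + x^4 + x^6 + x^8) has coefficients 1,0,1,0,1,0 for degrees 0…5.
[x^5] = 1·1 + 1·0 + 1·1 + 1·0 = 2.

2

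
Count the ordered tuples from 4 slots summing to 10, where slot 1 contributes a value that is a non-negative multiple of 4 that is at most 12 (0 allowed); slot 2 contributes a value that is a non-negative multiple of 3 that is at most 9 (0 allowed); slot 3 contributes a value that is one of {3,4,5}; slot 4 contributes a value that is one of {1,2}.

The generating function for the choices is (1 + t⁴ + t⁸ + t¹²)·(1 + t³ + t⁶ + t⁹)·(t³ + t⁴ + t⁵)·(t + t²); the count is [t¹⁰].
(1 + t⁴ + t⁸ + t¹²) has coefficients 1,0,0,0,1,0,0,0,1,0,0 for degrees 0…10.
(1 + t³ + t⁶ + t⁹) has coefficients 1,0,0,1,0,0,1,0,0,1,0 for degrees 0…10.
Multiplying by (t³ + t⁴ + t⁵) gives running coefficients 0,0,0,1,1,1,1,1,1,1,1 for degrees 0…10.
Finally multiplying by (t + t²), the product of all factors after the first has coefficients 0,0,0,0,1,2,2,2,2,2,2 for degrees 0…10.
[t¹⁰] = 1·2 + 1·2 + 1·0 = 4.

4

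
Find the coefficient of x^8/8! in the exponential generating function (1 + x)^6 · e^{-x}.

The EGF product rule gives c_8 = Σ_{k_1+k_2=8} C(8; k_1,k_2) · ∏ g_i(k_i), where (1+x)^6 gives the falling factorial (6)_k; e^{-x} gives (-1)^k.
g_1(k) for k = 0…8: 1, 6, 30, 120, 360, 720, 720, 0, 0.
g_2(k) for k = 0…8: 1, -1, 1, -1, 1, -1, 1, -1, 1.
c_8 = Σ_k C(8,k)·g_1(k)·g_2(8−k) = 1·1·1 + 8·6·(-1) + 28·30·1 + 56·120·(-1) + 70·360·1 + 56·720·(-1) + 28·720·1 = 1 − 48 + 840 − 6720 + 25200 − 40320 + 20160 = -887.

-887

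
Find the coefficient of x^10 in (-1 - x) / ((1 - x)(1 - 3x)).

-118097

The denominator gives the recurrence a_n = 4a_(n−1) − 3a_(n−2) for n ≥ 2; the numerator fixes a_0 = -1, a_1 = -5.
Iterating: -1, -5, -17, -53, -161, -485, -1457, -4373, -13121, -39365, -118097, so a_10 = -118097.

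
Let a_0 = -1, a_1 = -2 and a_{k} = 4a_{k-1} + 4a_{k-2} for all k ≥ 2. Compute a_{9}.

The ordinary generating function has denominator 1 - 4z - 4z^2.
Iterating the recurrence: a_0,…,a_{9} = -1, -2, -12, -56, -272, -1312, -6336, -30592, -147712, -713216.

-713216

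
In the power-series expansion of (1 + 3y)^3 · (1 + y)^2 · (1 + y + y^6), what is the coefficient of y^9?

(1 + 3y)^3 has coefficients 1,9,27,27 for degrees 0…3.
(1 + y)^2 has coefficients 1,2,1,0,0,0,0,0,0,0 for degrees 0…9.
Finally multiplying by (1 + y + y^6), the product of all factors after the first has coefficients 1,3,3,1,0,0,1,2,1,0 for degrees 0…9.
[y^9] = 1·0 + 9·1 + 27·2 + 27·1 = 90.

90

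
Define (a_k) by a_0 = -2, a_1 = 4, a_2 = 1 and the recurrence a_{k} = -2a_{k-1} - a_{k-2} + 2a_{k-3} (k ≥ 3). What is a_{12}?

The ordinary generating function has denominator 1 + 2z + z^2 - 2z^3.
Iterating the recurrence: a_0,…,a_{12} = -2, 4, 1, -10, 27, -42, 37, 22, -165, 382, -555, 398, 523.

523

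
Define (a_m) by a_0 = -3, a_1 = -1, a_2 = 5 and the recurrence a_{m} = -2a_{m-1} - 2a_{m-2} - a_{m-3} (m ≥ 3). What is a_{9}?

The ordinary generating function has denominator 1 + 2t + 2t^2 + t^3.
Iterating the recurrence: a_0,…,a_{9} = -3, -1, 5, -5, 1, 3, -3, -1, 5, -5.

-5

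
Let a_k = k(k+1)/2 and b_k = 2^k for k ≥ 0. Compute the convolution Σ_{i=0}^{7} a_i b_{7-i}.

466

Write out a_i and b_{7-i} for i = 0,…,7 and sum the products.
Σ = 0·128 + 1·64 + 3·32 + 6·16 + 10·8 + 15·4 + 21·2 + 28·1 = 466.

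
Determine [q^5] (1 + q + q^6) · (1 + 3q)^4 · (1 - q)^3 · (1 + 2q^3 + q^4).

4

(1 + q + q^6) has coefficients 1,1,0,0,0,0 for degrees 0…5.
(1 + 3q)^4 has coefficients 1,12,54,108,81,0 for degrees 0…5.
Multiplying by (1 - q)^3 gives running coefficients 1,9,21,-19,-93,27 for degrees 0…5.
Finally multiplying by (1 + 2q^3 + q^4), the product of all factors after the first has coefficients 1,9,21,-17,-74,78 for degrees 0…5.
[q^5] = 1·78 + 1·(-74) = 4.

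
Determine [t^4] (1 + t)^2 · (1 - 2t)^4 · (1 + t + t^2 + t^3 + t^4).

-12

(1 + t)^2 has coefficients 1,2,1 for degrees 0…2.
(1 - 2t)^4 has coefficients 1,-8,24,-32,16 for degrees 0…4.
Finally multiplying by (1 + t + t^2 + t^3 + t^4), the product of all factors after the first has coefficients 1,-7,17,-15,1 for degrees 0…4.
[t^4] = 1·1 + 2·(-15) + 1·17 = -12.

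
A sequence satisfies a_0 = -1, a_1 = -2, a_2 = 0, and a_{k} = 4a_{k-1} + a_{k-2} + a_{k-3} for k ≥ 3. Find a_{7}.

-1085

The ordinary generating function has denominator 1 - 4q - q^2 - q^3.
Iterating the recurrence: a_0,…,a_{7} = -1, -2, 0, -3, -14, -59, -253, -1085.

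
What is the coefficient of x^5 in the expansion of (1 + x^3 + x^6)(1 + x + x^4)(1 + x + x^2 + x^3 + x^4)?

4

(1 + x^3 + x^6) has coefficients 1,0,0,1,0,0 for degrees 0…5.
(1 + x + x^4) has coefficients 1,1,0,0,1,0 for degrees 0…5.
Finally multiplying by (1 + x + x^2 + x^3 + x^4), the product of all factors after the first has coefficients 1,2,2,2,3,2 for degrees 0…5.
[x^5] = 1·2 + 1·2 = 4.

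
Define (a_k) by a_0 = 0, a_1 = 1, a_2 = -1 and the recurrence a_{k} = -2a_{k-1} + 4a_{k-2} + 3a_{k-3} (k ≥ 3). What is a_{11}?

The ordinary generating function has denominator 1 + 2q - 4q^2 - 3q^3.
Iterating the recurrence: a_0,…,a_{11} = 0, 1, -1, 6, -13, 47, -128, 405, -1181, 3598, -10705, 32259.

32259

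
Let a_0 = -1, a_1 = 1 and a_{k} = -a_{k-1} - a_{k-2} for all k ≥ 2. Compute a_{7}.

The ordinary generating function has denominator 1 + x + x^2.
Iterating the recurrence: a_0,…,a_{7} = -1, 1, 0, -1, 1, 0, -1, 1.

1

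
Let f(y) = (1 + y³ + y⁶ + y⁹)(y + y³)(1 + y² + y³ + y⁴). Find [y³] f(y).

(1 + y³ + y⁶ + y⁹) has coefficients 1,0,0,1 for degrees 0…3.
(y + y³) has coefficients 0,1,0,1 for degrees 0…3.
Finally multiplying by (1 + y² + y³ + y⁴), the product of all factors after the first has coefficients 0,1,0,2 for degrees 0…3.
[y³] = 1·2 + 1·0 = 2.

2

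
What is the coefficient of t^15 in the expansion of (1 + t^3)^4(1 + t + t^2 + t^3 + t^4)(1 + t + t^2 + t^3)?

(1 + t^3)^4 has coefficients 1,0,0,4,0,0,6,0,0,4,0,0,1 for degrees 0…12.
(1 + t + t^2 + t^3 + t^4) has coefficients 1,1,1,1,1,0,0,0,0,0,0,0,0,0,0,0 for degrees 0…15.
Finally multiplying by (1 + t + t^2 + t^3), the product of all factors after the first has coefficients 1,2,3,4,4,3,2,1,0,0,0,0,0,0,0,0 for degrees 0…15.
[t^15] = 1·0 + 4·0 + 6·0 + 4·2 + 1·4 = 12.

12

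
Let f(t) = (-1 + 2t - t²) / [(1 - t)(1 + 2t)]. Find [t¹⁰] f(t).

The denominator gives the recurrence a_n = −a_(n−1) + 2a_(n−2) for n ≥ 3; the numerator fixes a_0 = -1, a_1 = 3, a_2 = -6.
Iterating: -1, 3, -6, 12, -24, 48, -96, 192, -384, 768, -1536, so a_10 = -1536.

-1536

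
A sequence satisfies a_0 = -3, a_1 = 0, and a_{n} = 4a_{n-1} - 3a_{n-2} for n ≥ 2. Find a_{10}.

The ordinary generating function has denominator 1 - 4t + 3t^2.
Iterating the recurrence: a_0,…,a_{10} = -3, 0, 9, 36, 117, 360, 1089, 3276, 9837, 29520, 88569.

88569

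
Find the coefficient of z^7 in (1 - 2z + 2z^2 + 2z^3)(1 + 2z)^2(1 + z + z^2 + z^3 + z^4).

26

(1 - 2z + 2z^2 + 2z^3) has coefficients 1,-2,2,2 for degrees 0…3.
(1 + 2z)^2 has coefficients 1,4,4,0,0,0,0,0 for degrees 0…7.
Finally multiplying by (1 + z + z^2 + z^3 + z^4), the product of all factors after the first has coefficients 1,5,9,9,9,8,4,0 for degrees 0…7.
[z^7] = 1·0 − 2·4 + 2·8 + 2·9 = 26.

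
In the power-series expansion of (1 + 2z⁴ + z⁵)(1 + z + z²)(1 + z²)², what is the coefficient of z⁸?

(1 + 2z⁴ + z⁵) has coefficients 1,0,0,0,2,1 for degrees 0…5.
(1 + z + z²) has coefficients 1,1,1,0,0,0,0,0,0 for degrees 0…8.
Finally multiplying by (1 + z²)², the product of all factors after the first has coefficients 1,1,3,2,3,1,1,0,0 for degrees 0…8.
[z⁸] = 1·0 + 2·3 + 1·2 = 8.

8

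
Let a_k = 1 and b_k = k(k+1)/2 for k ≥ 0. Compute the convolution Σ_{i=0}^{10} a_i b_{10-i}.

This is [x^10] in the product of the two ordinary generating functions.
Σ = 1·55 + 1·45 + 1·36 + 1·28 + 1·21 + 1·15 + 1·10 + 1·6 + 1·3 + 1·1 + 1·0 = 220.

220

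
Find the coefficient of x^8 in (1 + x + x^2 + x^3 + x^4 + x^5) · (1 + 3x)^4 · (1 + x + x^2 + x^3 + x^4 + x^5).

1374

(1 + x + x^2 + x^3 + x^4 + x^5) has coefficients 1,1,1,1,1,1 for degrees 0…5.
(1 + 3x)^4 has coefficients 1,12,54,108,81,0,0,0,0 for degrees 0…8.
Finally multiplying by (1 + x + x^2 + x^3 + x^4 + x^5), the product of all factors after the first has coefficients 1,13,67,175,256,256,255,243,189 for degrees 0…8.
[x^8] = 1·189 + 1·243 + 1·255 + 1·256 + 1·256 + 1·175 = 1374.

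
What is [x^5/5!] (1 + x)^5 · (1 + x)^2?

2520

The EGF product rule gives c_5 = Σ_{k_1+k_2=5} C(5; k_1,k_2) · ∏ g_i(k_i), where (1+x)^5 gives the falling factorial (5)_k; (1+x)^2 gives the falling factorial (2)_k.
g_1(k) for k = 0…5: 1, 5, 20, 60, 120, 120.
g_2(k) for k = 0…5: 1, 2, 2, 0, 0, 0.
c_5 = Σ_k C(5,k)·g_1(k)·g_2(5−k) = 10·60·2 + 5·120·2 + 1·120·1 = 1200 + 1200 + 120 = 2520.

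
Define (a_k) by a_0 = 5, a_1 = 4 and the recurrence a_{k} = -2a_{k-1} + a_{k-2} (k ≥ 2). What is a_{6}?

The ordinary generating function has denominator 1 + 2y - y^2.
Iterating the recurrence: a_0,…,a_{6} = 5, 4, -3, 10, -23, 56, -135.

-135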